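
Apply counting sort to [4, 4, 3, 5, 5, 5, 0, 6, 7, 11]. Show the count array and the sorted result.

Count array: [1, 0, 0, 1, 2, 3, 1, 1, 0, 0, 0, 1]
(count[i] = number of elements equal to i)
Cumulative count: [1, 1, 1, 2, 4, 7, 8, 9, 9, 9, 9, 10]
Sorted: [0, 3, 4, 4, 5, 5, 5, 6, 7, 11]


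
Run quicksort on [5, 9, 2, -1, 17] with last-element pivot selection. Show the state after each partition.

Partition 1: pivot=17 at index 4 -> [5, 9, 2, -1, 17]
Partition 2: pivot=-1 at index 0 -> [-1, 9, 2, 5, 17]
Partition 3: pivot=5 at index 2 -> [-1, 2, 5, 9, 17]


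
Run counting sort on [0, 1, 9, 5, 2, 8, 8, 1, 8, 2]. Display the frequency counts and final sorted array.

Count array: [1, 2, 2, 0, 0, 1, 0, 0, 3, 1]
(count[i] = number of elements equal to i)
Cumulative count: [1, 3, 5, 5, 5, 6, 6, 6, 9, 10]
Sorted: [0, 1, 1, 2, 2, 5, 8, 8, 8, 9]


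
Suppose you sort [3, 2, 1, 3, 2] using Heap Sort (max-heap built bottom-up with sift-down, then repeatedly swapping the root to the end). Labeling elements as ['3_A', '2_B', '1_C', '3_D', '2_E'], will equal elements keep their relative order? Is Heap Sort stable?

Trace Heap Sort on the labeled array (the key is the number; the letter only tracks identity):
  Build max-heap: [3_A, 3_D, 1_C, 2_B, 2_E]
  Swap root 3_A to index 4, re-heapify first 4 -> [3_D, 2_E, 1_C, 2_B, 3_A]
  Swap root 3_D to index 3, re-heapify first 3 -> [2_B, 2_E, 1_C, 3_D, 3_A]
  Swap root 2_B to index 2, re-heapify first 2 -> [2_E, 1_C, 2_B, 3_D, 3_A]
  Swap root 2_E to index 1, re-heapify first 1 -> [1_C, 2_E, 2_B, 3_D, 3_A]
Final order: [1_C, 2_E, 2_B, 3_D, 3_A]
Equal keys:
  value 2: originally 2_B, 2_E; after sorting 2_E, 2_B -> order changed
  value 3: originally 3_A, 3_D; after sorting 3_D, 3_A -> order changed
Equal keys were reordered, so Heap Sort is not stable: heap construction and root-to-end swaps move elements without regard to the original order of equal keys. (One such input is enough; an unstable sort may happen to preserve order on other inputs, but it gives no guarantee.)
Answer: Not stable


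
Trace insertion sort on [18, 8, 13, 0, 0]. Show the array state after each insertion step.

First element 18 is already 'sorted'
Insert 8: shifted 1 elements -> [8, 18, 13, 0, 0]
Insert 13: shifted 1 elements -> [8, 13, 18, 0, 0]
Insert 0: shifted 3 elements -> [0, 8, 13, 18, 0]
Insert 0: shifted 3 elements -> [0, 0, 8, 13, 18]


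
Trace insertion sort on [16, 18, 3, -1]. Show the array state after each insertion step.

First element 16 is already 'sorted'
Insert 18: shifted 0 elements -> [16, 18, 3, -1]
Insert 3: shifted 2 elements -> [3, 16, 18, -1]
Insert -1: shifted 3 elements -> [-1, 3, 16, 18]


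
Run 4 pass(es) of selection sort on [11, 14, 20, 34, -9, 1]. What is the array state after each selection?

Pass 1: Select minimum -9 at index 4, swap -> [-9, 14, 20, 34, 11, 1]
Pass 2: Select minimum 1 at index 5, swap -> [-9, 1, 20, 34, 11, 14]
Pass 3: Select minimum 11 at index 4, swap -> [-9, 1, 11, 34, 20, 14]
Pass 4: Select minimum 14 at index 5, swap -> [-9, 1, 11, 14, 20, 34]


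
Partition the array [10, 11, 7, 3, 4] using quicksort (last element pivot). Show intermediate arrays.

Partition 1: pivot=4 at index 1 -> [3, 4, 7, 10, 11]
Partition 2: pivot=11 at index 4 -> [3, 4, 7, 10, 11]
Partition 3: pivot=10 at index 3 -> [3, 4, 7, 10, 11]


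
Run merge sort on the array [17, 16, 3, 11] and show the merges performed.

Divide and conquer:
  Merge [17] + [16] -> [16, 17]
  Merge [3] + [11] -> [3, 11]
  Merge [16, 17] + [3, 11] -> [3, 11, 16, 17]


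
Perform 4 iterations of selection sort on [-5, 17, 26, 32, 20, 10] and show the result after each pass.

Pass 1: Select minimum -5 at index 0, swap -> [-5, 17, 26, 32, 20, 10]
Pass 2: Select minimum 10 at index 5, swap -> [-5, 10, 26, 32, 20, 17]
Pass 3: Select minimum 17 at index 5, swap -> [-5, 10, 17, 32, 20, 26]
Pass 4: Select minimum 20 at index 4, swap -> [-5, 10, 17, 20, 32, 26]


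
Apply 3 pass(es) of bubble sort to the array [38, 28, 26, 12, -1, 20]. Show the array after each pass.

After pass 1: [28, 26, 12, -1, 20, 38] (5 swaps)
After pass 2: [26, 12, -1, 20, 28, 38] (4 swaps)
After pass 3: [12, -1, 20, 26, 28, 38] (3 swaps)
Total swaps: 12


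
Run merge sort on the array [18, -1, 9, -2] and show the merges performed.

Divide and conquer:
  Merge [18] + [-1] -> [-1, 18]
  Merge [9] + [-2] -> [-2, 9]
  Merge [-1, 18] + [-2, 9] -> [-2, -1, 9, 18]


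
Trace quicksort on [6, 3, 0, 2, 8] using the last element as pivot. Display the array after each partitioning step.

Partition 1: pivot=8 at index 4 -> [6, 3, 0, 2, 8]
Partition 2: pivot=2 at index 1 -> [0, 2, 6, 3, 8]
Partition 3: pivot=3 at index 2 -> [0, 2, 3, 6, 8]


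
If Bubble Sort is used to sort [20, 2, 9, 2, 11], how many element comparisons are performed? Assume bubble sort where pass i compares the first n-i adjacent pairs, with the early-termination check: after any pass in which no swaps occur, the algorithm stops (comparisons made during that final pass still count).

Pass 1: compare adjacent pairs (0,1)..(3,4) = 4 comparison(s), 4 swap(s) -> [2, 9, 2, 11, 20]
Pass 2: compare adjacent pairs (0,1)..(2,3) = 3 comparison(s), 1 swap(s) -> [2, 2, 9, 11, 20]
Pass 3: compare adjacent pairs (0,1)..(1,2) = 2 comparison(s), 0 swap(s) -> [2, 2, 9, 11, 20]
No swaps in this pass, so bubble sort stops here.
Total comparisons: 4 + 3 + 2 = 9


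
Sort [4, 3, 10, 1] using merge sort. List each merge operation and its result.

Divide and conquer:
  Merge [4] + [3] -> [3, 4]
  Merge [10] + [1] -> [1, 10]
  Merge [3, 4] + [1, 10] -> [1, 3, 4, 10]


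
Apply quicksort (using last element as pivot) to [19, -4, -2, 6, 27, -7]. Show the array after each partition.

Partition 1: pivot=-7 at index 0 -> [-7, -4, -2, 6, 27, 19]
Partition 2: pivot=19 at index 4 -> [-7, -4, -2, 6, 19, 27]
Partition 3: pivot=6 at index 3 -> [-7, -4, -2, 6, 19, 27]
Partition 4: pivot=-2 at index 2 -> [-7, -4, -2, 6, 19, 27]


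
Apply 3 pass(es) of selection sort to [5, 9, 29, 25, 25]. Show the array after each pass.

Pass 1: Select minimum 5 at index 0, swap -> [5, 9, 29, 25, 25]
Pass 2: Select minimum 9 at index 1, swap -> [5, 9, 29, 25, 25]
Pass 3: Select minimum 25 at index 3, swap -> [5, 9, 25, 29, 25]


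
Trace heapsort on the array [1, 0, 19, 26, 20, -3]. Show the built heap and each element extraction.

Build heap: [26, 20, 19, 0, 1, -3]
Extract 26: [20, 1, 19, 0, -3, 26]
Extract 20: [19, 1, -3, 0, 20, 26]
Extract 19: [1, 0, -3, 19, 20, 26]
Extract 1: [0, -3, 1, 19, 20, 26]
Extract 0: [-3, 0, 1, 19, 20, 26]


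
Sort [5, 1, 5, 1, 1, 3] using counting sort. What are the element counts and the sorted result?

Count array: [0, 3, 0, 1, 0, 2]
(count[i] = number of elements equal to i)
Cumulative count: [0, 3, 3, 4, 4, 6]
Sorted: [1, 1, 1, 3, 5, 5]


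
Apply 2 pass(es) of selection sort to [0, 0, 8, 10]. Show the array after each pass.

Pass 1: Select minimum 0 at index 0, swap -> [0, 0, 8, 10]
Pass 2: Select minimum 0 at index 1, swap -> [0, 0, 8, 10]


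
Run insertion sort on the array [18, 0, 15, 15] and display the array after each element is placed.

First element 18 is already 'sorted'
Insert 0: shifted 1 elements -> [0, 18, 15, 15]
Insert 15: shifted 1 elements -> [0, 15, 18, 15]
Insert 15: shifted 1 elements -> [0, 15, 15, 18]


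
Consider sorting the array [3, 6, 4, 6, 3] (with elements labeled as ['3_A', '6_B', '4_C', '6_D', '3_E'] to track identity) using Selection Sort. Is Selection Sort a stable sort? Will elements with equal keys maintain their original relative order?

Trace Selection Sort on the labeled array (the key is the number; the letter only tracks identity):
  Pass 1: minimum 3_A is already at index 0; no swap -> [3_A, 6_B, 4_C, 6_D, 3_E]
  Pass 2: minimum of unsorted part is 3_E at index 4; swap it with 6_B at index 1 -> [3_A, 3_E, 4_C, 6_D, 6_B]
  Pass 3: minimum 4_C is already at index 2; no swap -> [3_A, 3_E, 4_C, 6_D, 6_B]
  Pass 4: minimum 6_D is already at index 3; no swap -> [3_A, 3_E, 4_C, 6_D, 6_B]
Final order: [3_A, 3_E, 4_C, 6_D, 6_B]
Equal keys:
  value 3: originally 3_A, 3_E; after sorting 3_A, 3_E -> order preserved
  value 6: originally 6_B, 6_D; after sorting 6_D, 6_B -> order changed
Equal keys were reordered, so Selection Sort is not stable: the long-range swap that moves the minimum into place can carry an element past an equal key. (One such input is enough; an unstable sort may happen to preserve order on other inputs, but it gives no guarantee.)
Answer: Not stable


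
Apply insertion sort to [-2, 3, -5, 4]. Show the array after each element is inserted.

First element -2 is already 'sorted'
Insert 3: shifted 0 elements -> [-2, 3, -5, 4]
Insert -5: shifted 2 elements -> [-5, -2, 3, 4]
Insert 4: shifted 0 elements -> [-5, -2, 3, 4]


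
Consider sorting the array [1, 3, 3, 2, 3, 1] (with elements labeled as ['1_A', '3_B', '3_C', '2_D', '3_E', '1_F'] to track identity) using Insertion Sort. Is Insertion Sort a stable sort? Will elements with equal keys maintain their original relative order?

Trace Insertion Sort on the labeled array (the key is the number; the letter only tracks identity):
  Insert 3_B at index 1: [1_A, 3_B, 3_C, 2_D, 3_E, 1_F]
  Insert 3_C at index 2: [1_A, 3_B, 3_C, 2_D, 3_E, 1_F]
  Insert 2_D at index 1: [1_A, 2_D, 3_B, 3_C, 3_E, 1_F]
  Insert 3_E at index 4: [1_A, 2_D, 3_B, 3_C, 3_E, 1_F]
  Insert 1_F at index 1: [1_A, 1_F, 2_D, 3_B, 3_C, 3_E]
Final order: [1_A, 1_F, 2_D, 3_B, 3_C, 3_E]
Equal keys:
  value 1: originally 1_A, 1_F; after sorting 1_A, 1_F -> order preserved
  value 3: originally 3_B, 3_C, 3_E; after sorting 3_B, 3_C, 3_E -> order preserved
All equal keys kept their original relative order. Insertion Sort is stable: elements are shifted only while they are strictly greater than the key, so a key is inserted after any equal elements already placed.
Answer: Stable


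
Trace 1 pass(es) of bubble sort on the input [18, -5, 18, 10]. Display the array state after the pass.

After pass 1: [-5, 18, 10, 18] (2 swaps)
Total swaps: 2


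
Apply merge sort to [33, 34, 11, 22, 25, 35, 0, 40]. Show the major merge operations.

Divide and conquer:
  Merge [33] + [34] -> [33, 34]
  Merge [11] + [22] -> [11, 22]
  Merge [33, 34] + [11, 22] -> [11, 22, 33, 34]
  Merge [25] + [35] -> [25, 35]
  Merge [0] + [40] -> [0, 40]
  Merge [25, 35] + [0, 40] -> [0, 25, 35, 40]
  Merge [11, 22, 33, 34] + [0, 25, 35, 40] -> [0, 11, 22, 25, 33, 34, 35, 40]


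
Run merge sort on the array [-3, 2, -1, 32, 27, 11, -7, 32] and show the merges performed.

Divide and conquer:
  Merge [-3] + [2] -> [-3, 2]
  Merge [-1] + [32] -> [-1, 32]
  Merge [-3, 2] + [-1, 32] -> [-3, -1, 2, 32]
  Merge [27] + [11] -> [11, 27]
  Merge [-7] + [32] -> [-7, 32]
  Merge [11, 27] + [-7, 32] -> [-7, 11, 27, 32]
  Merge [-3, -1, 2, 32] + [-7, 11, 27, 32] -> [-7, -3, -1, 2, 11, 27, 32, 32]


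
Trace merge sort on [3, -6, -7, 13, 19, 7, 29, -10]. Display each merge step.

Divide and conquer:
  Merge [3] + [-6] -> [-6, 3]
  Merge [-7] + [13] -> [-7, 13]
  Merge [-6, 3] + [-7, 13] -> [-7, -6, 3, 13]
  Merge [19] + [7] -> [7, 19]
  Merge [29] + [-10] -> [-10, 29]
  Merge [7, 19] + [-10, 29] -> [-10, 7, 19, 29]
  Merge [-7, -6, 3, 13] + [-10, 7, 19, 29] -> [-10, -7, -6, 3, 7, 13, 19, 29]


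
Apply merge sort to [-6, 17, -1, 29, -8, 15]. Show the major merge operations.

Divide and conquer:
  Merge [17] + [-1] -> [-1, 17]
  Merge [-6] + [-1, 17] -> [-6, -1, 17]
  Merge [-8] + [15] -> [-8, 15]
  Merge [29] + [-8, 15] -> [-8, 15, 29]
  Merge [-6, -1, 17] + [-8, 15, 29] -> [-8, -6, -1, 15, 17, 29]


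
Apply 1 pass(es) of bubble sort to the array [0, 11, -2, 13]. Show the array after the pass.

After pass 1: [0, -2, 11, 13] (1 swaps)
Total swaps: 1


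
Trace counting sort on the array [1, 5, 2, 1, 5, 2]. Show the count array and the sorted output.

Count array: [0, 2, 2, 0, 0, 2]
(count[i] = number of elements equal to i)
Cumulative count: [0, 2, 4, 4, 4, 6]
Sorted: [1, 1, 2, 2, 5, 5]


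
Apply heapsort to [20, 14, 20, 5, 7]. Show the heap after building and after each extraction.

Build heap: [20, 14, 20, 5, 7]
Extract 20: [20, 14, 7, 5, 20]
Extract 20: [14, 5, 7, 20, 20]
Extract 14: [7, 5, 14, 20, 20]
Extract 7: [5, 7, 14, 20, 20]


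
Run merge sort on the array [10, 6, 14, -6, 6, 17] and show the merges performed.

Divide and conquer:
  Merge [6] + [14] -> [6, 14]
  Merge [10] + [6, 14] -> [6, 10, 14]
  Merge [6] + [17] -> [6, 17]
  Merge [-6] + [6, 17] -> [-6, 6, 17]
  Merge [6, 10, 14] + [-6, 6, 17] -> [-6, 6, 6, 10, 14, 17]


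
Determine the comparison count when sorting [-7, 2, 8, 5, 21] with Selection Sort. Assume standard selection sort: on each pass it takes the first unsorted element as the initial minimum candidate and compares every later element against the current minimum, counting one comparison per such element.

Pass 1: scan indices 1..4 for the minimum = 4 comparison(s); min is -7, place at index 0 -> [-7, 2, 8, 5, 21]
Pass 2: scan indices 2..4 for the minimum = 3 comparison(s); min is 2, place at index 1 -> [-7, 2, 8, 5, 21]
Pass 3: scan indices 3..4 for the minimum = 2 comparison(s); min is 5, place at index 2 -> [-7, 2, 5, 8, 21]
Pass 4: scan indices 4..4 for the minimum = 1 comparison(s); min is 8, place at index 3 -> [-7, 2, 5, 8, 21]
Selection sort always scans the whole unsorted suffix, so the count is (n-1) + (n-2) + ... + 1 = n(n-1)/2 = 5*4/2 = 10 regardless of the input order.
Total comparisons: 4 + 3 + 2 + 1 = 10


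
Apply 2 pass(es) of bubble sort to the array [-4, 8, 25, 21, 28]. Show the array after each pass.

After pass 1: [-4, 8, 21, 25, 28] (1 swaps)
After pass 2: [-4, 8, 21, 25, 28] (0 swaps)
Total swaps: 1


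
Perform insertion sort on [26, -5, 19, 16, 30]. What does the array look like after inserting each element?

First element 26 is already 'sorted'
Insert -5: shifted 1 elements -> [-5, 26, 19, 16, 30]
Insert 19: shifted 1 elements -> [-5, 19, 26, 16, 30]
Insert 16: shifted 2 elements -> [-5, 16, 19, 26, 30]
Insert 30: shifted 0 elements -> [-5, 16, 19, 26, 30]


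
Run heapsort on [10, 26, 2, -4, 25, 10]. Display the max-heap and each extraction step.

Build heap: [26, 25, 10, -4, 10, 2]
Extract 26: [25, 10, 10, -4, 2, 26]
Extract 25: [10, 2, 10, -4, 25, 26]
Extract 10: [10, 2, -4, 10, 25, 26]
Extract 10: [2, -4, 10, 10, 25, 26]
Extract 2: [-4, 2, 10, 10, 25, 26]


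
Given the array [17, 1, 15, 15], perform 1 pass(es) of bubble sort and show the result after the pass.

After pass 1: [1, 15, 15, 17] (3 swaps)
Total swaps: 3


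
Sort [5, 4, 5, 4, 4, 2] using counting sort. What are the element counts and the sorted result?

Count array: [0, 0, 1, 0, 3, 2]
(count[i] = number of elements equal to i)
Cumulative count: [0, 0, 1, 1, 4, 6]
Sorted: [2, 4, 4, 4, 5, 5]


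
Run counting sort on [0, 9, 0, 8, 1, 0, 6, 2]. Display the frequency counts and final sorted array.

Count array: [3, 1, 1, 0, 0, 0, 1, 0, 1, 1]
(count[i] = number of elements equal to i)
Cumulative count: [3, 4, 5, 5, 5, 5, 6, 6, 7, 8]
Sorted: [0, 0, 0, 1, 2, 6, 8, 9]


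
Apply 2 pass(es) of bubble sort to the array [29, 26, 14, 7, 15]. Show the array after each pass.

After pass 1: [26, 14, 7, 15, 29] (4 swaps)
After pass 2: [14, 7, 15, 26, 29] (3 swaps)
Total swaps: 7


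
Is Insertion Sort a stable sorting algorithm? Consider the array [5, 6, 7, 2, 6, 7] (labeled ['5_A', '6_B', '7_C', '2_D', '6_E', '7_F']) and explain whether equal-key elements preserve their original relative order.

Trace Insertion Sort on the labeled array (the key is the number; the letter only tracks identity):
  Insert 6_B at index 1: [5_A, 6_B, 7_C, 2_D, 6_E, 7_F]
  Insert 7_C at index 2: [5_A, 6_B, 7_C, 2_D, 6_E, 7_F]
  Insert 2_D at index 0: [2_D, 5_A, 6_B, 7_C, 6_E, 7_F]
  Insert 6_E at index 3: [2_D, 5_A, 6_B, 6_E, 7_C, 7_F]
  Insert 7_F at index 5: [2_D, 5_A, 6_B, 6_E, 7_C, 7_F]
Final order: [2_D, 5_A, 6_B, 6_E, 7_C, 7_F]
Equal keys:
  value 6: originally 6_B, 6_E; after sorting 6_B, 6_E -> order preserved
  value 7: originally 7_C, 7_F; after sorting 7_C, 7_F -> order preserved
All equal keys kept their original relative order. Insertion Sort is stable: elements are shifted only while they are strictly greater than the key, so a key is inserted after any equal elements already placed.
Answer: Stable


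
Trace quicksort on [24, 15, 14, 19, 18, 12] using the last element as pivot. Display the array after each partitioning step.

Partition 1: pivot=12 at index 0 -> [12, 15, 14, 19, 18, 24]
Partition 2: pivot=24 at index 5 -> [12, 15, 14, 19, 18, 24]
Partition 3: pivot=18 at index 3 -> [12, 15, 14, 18, 19, 24]
Partition 4: pivot=14 at index 1 -> [12, 14, 15, 18, 19, 24]


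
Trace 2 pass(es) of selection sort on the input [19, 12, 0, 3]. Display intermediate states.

Pass 1: Select minimum 0 at index 2, swap -> [0, 12, 19, 3]
Pass 2: Select minimum 3 at index 3, swap -> [0, 3, 19, 12]


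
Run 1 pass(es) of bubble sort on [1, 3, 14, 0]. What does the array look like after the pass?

After pass 1: [1, 3, 0, 14] (1 swaps)
Total swaps: 1


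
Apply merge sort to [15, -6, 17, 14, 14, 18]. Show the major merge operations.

Divide and conquer:
  Merge [-6] + [17] -> [-6, 17]
  Merge [15] + [-6, 17] -> [-6, 15, 17]
  Merge [14] + [18] -> [14, 18]
  Merge [14] + [14, 18] -> [14, 14, 18]
  Merge [-6, 15, 17] + [14, 14, 18] -> [-6, 14, 14, 15, 17, 18]


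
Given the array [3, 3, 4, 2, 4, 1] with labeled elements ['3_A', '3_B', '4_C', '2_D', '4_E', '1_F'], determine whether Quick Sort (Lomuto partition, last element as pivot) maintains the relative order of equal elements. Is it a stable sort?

Trace Quick Sort on the labeled array (the key is the number; the letter only tracks identity):
  Partition indices 0..5 around pivot 1_F -> [1_F, 3_B, 4_C, 2_D, 4_E, 3_A]
  Partition indices 1..5 around pivot 3_A -> [1_F, 3_B, 2_D, 3_A, 4_E, 4_C]
  Partition indices 1..2 around pivot 2_D -> [1_F, 2_D, 3_B, 3_A, 4_E, 4_C]
  Partition indices 4..5 around pivot 4_C -> [1_F, 2_D, 3_B, 3_A, 4_E, 4_C]
Final order: [1_F, 2_D, 3_B, 3_A, 4_E, 4_C]
Equal keys:
  value 3: originally 3_A, 3_B; after sorting 3_B, 3_A -> order changed
  value 4: originally 4_C, 4_E; after sorting 4_E, 4_C -> order changed
Equal keys were reordered, so Quick Sort is not stable: partition swaps elements across long distances and can reorder equal keys. (One such input is enough; an unstable sort may happen to preserve order on other inputs, but it gives no guarantee.)
Answer: Not stable


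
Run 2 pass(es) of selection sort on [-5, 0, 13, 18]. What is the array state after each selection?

Pass 1: Select minimum -5 at index 0, swap -> [-5, 0, 13, 18]
Pass 2: Select minimum 0 at index 1, swap -> [-5, 0, 13, 18]


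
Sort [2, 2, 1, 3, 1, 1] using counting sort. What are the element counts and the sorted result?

Count array: [0, 3, 2, 1]
(count[i] = number of elements equal to i)
Cumulative count: [0, 3, 5, 6]
Sorted: [1, 1, 1, 2, 2, 3]


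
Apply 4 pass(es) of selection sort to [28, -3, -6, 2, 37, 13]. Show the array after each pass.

Pass 1: Select minimum -6 at index 2, swap -> [-6, -3, 28, 2, 37, 13]
Pass 2: Select minimum -3 at index 1, swap -> [-6, -3, 28, 2, 37, 13]
Pass 3: Select minimum 2 at index 3, swap -> [-6, -3, 2, 28, 37, 13]
Pass 4: Select minimum 13 at index 5, swap -> [-6, -3, 2, 13, 37, 28]


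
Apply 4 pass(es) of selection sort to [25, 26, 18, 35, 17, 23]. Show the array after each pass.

Pass 1: Select minimum 17 at index 4, swap -> [17, 26, 18, 35, 25, 23]
Pass 2: Select minimum 18 at index 2, swap -> [17, 18, 26, 35, 25, 23]
Pass 3: Select minimum 23 at index 5, swap -> [17, 18, 23, 35, 25, 26]
Pass 4: Select minimum 25 at index 4, swap -> [17, 18, 23, 25, 35, 26]


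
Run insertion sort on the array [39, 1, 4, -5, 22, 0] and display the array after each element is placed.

First element 39 is already 'sorted'
Insert 1: shifted 1 elements -> [1, 39, 4, -5, 22, 0]
Insert 4: shifted 1 elements -> [1, 4, 39, -5, 22, 0]
Insert -5: shifted 3 elements -> [-5, 1, 4, 39, 22, 0]
Insert 22: shifted 1 elements -> [-5, 1, 4, 22, 39, 0]
Insert 0: shifted 4 elements -> [-5, 0, 1, 4, 22, 39]


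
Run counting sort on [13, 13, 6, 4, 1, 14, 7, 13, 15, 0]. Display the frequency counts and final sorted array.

Count array: [1, 1, 0, 0, 1, 0, 1, 1, 0, 0, 0, 0, 0, 3, 1, 1]
(count[i] = number of elements equal to i)
Cumulative count: [1, 2, 2, 2, 3, 3, 4, 5, 5, 5, 5, 5, 5, 8, 9, 10]
Sorted: [0, 1, 4, 6, 7, 13, 13, 13, 14, 15]


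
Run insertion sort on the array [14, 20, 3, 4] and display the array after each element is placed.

First element 14 is already 'sorted'
Insert 20: shifted 0 elements -> [14, 20, 3, 4]
Insert 3: shifted 2 elements -> [3, 14, 20, 4]
Insert 4: shifted 2 elements -> [3, 4, 14, 20]


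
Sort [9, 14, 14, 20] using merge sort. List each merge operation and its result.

Divide and conquer:
  Merge [9] + [14] -> [9, 14]
  Merge [14] + [20] -> [14, 20]
  Merge [9, 14] + [14, 20] -> [9, 14, 14, 20]


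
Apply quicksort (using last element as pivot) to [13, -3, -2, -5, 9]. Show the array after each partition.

Partition 1: pivot=9 at index 3 -> [-3, -2, -5, 9, 13]
Partition 2: pivot=-5 at index 0 -> [-5, -2, -3, 9, 13]
Partition 3: pivot=-3 at index 1 -> [-5, -3, -2, 9, 13]


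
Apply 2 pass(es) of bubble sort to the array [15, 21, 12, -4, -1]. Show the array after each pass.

After pass 1: [15, 12, -4, -1, 21] (3 swaps)
After pass 2: [12, -4, -1, 15, 21] (3 swaps)
Total swaps: 6


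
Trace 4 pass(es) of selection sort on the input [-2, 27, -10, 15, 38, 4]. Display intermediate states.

Pass 1: Select minimum -10 at index 2, swap -> [-10, 27, -2, 15, 38, 4]
Pass 2: Select minimum -2 at index 2, swap -> [-10, -2, 27, 15, 38, 4]
Pass 3: Select minimum 4 at index 5, swap -> [-10, -2, 4, 15, 38, 27]
Pass 4: Select minimum 15 at index 3, swap -> [-10, -2, 4, 15, 38, 27]


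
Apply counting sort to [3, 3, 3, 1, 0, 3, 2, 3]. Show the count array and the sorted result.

Count array: [1, 1, 1, 5]
(count[i] = number of elements equal to i)
Cumulative count: [1, 2, 3, 8]
Sorted: [0, 1, 2, 3, 3, 3, 3, 3]


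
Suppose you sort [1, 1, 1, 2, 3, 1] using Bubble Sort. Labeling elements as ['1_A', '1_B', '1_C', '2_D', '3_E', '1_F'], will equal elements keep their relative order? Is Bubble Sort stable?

Trace Bubble Sort on the labeled array (the key is the number; the letter only tracks identity):
  After pass 1: [1_A, 1_B, 1_C, 2_D, 1_F, 3_E]
  After pass 2: [1_A, 1_B, 1_C, 1_F, 2_D, 3_E]
  After pass 3: [1_A, 1_B, 1_C, 1_F, 2_D, 3_E] (no swaps, done)
Final order: [1_A, 1_B, 1_C, 1_F, 2_D, 3_E]
Equal keys:
  value 1: originally 1_A, 1_B, 1_C, 1_F; after sorting 1_A, 1_B, 1_C, 1_F -> order preserved
All equal keys kept their original relative order. Bubble Sort is stable: it only swaps adjacent elements when the left one is strictly greater, so equal keys never move past each other.
Answer: Stable


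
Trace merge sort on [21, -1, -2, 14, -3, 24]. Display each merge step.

Divide and conquer:
  Merge [-1] + [-2] -> [-2, -1]
  Merge [21] + [-2, -1] -> [-2, -1, 21]
  Merge [-3] + [24] -> [-3, 24]
  Merge [14] + [-3, 24] -> [-3, 14, 24]
  Merge [-2, -1, 21] + [-3, 14, 24] -> [-3, -2, -1, 14, 21, 24]


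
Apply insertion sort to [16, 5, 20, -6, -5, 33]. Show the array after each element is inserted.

First element 16 is already 'sorted'
Insert 5: shifted 1 elements -> [5, 16, 20, -6, -5, 33]
Insert 20: shifted 0 elements -> [5, 16, 20, -6, -5, 33]
Insert -6: shifted 3 elements -> [-6, 5, 16, 20, -5, 33]
Insert -5: shifted 3 elements -> [-6, -5, 5, 16, 20, 33]
Insert 33: shifted 0 elements -> [-6, -5, 5, 16, 20, 33]


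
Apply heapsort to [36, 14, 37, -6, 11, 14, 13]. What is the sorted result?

Build heap: [37, 14, 36, -6, 11, 14, 13]
Extract 37: [36, 14, 14, -6, 11, 13, 37]
Extract 36: [14, 13, 14, -6, 11, 36, 37]
Extract 14: [14, 13, 11, -6, 14, 36, 37]
Extract 14: [13, -6, 11, 14, 14, 36, 37]
Extract 13: [11, -6, 13, 14, 14, 36, 37]
Extract 11: [-6, 11, 13, 14, 14, 36, 37]


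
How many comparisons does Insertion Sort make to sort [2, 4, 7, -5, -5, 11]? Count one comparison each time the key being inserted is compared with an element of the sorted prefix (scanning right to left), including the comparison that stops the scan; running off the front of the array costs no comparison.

Insert 4: 2 <= 4 (stop) = 1 comparison(s) -> [2, 4, 7, -5, -5, 11]
Insert 7: 4 <= 7 (stop) = 1 comparison(s) -> [2, 4, 7, -5, -5, 11]
Insert -5: 7 > -5 (shift), 4 > -5 (shift), 2 > -5 (shift), reached front = 3 comparison(s) -> [-5, 2, 4, 7, -5, 11]
Insert -5: 7 > -5 (shift), 4 > -5 (shift), 2 > -5 (shift), -5 <= -5 (stop) = 4 comparison(s) -> [-5, -5, 2, 4, 7, 11]
Insert 11: 7 <= 11 (stop) = 1 comparison(s) -> [-5, -5, 2, 4, 7, 11]
Total comparisons: 1 + 1 + 3 + 4 + 1 = 10


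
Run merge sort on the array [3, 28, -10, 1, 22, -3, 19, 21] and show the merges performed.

Divide and conquer:
  Merge [3] + [28] -> [3, 28]
  Merge [-10] + [1] -> [-10, 1]
  Merge [3, 28] + [-10, 1] -> [-10, 1, 3, 28]
  Merge [22] + [-3] -> [-3, 22]
  Merge [19] + [21] -> [19, 21]
  Merge [-3, 22] + [19, 21] -> [-3, 19, 21, 22]
  Merge [-10, 1, 3, 28] + [-3, 19, 21, 22] -> [-10, -3, 1, 3, 19, 21, 22, 28]


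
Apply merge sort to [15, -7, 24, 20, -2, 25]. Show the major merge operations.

Divide and conquer:
  Merge [-7] + [24] -> [-7, 24]
  Merge [15] + [-7, 24] -> [-7, 15, 24]
  Merge [-2] + [25] -> [-2, 25]
  Merge [20] + [-2, 25] -> [-2, 20, 25]
  Merge [-7, 15, 24] + [-2, 20, 25] -> [-7, -2, 15, 20, 24, 25]


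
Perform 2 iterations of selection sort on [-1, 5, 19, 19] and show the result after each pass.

Pass 1: Select minimum -1 at index 0, swap -> [-1, 5, 19, 19]
Pass 2: Select minimum 5 at index 1, swap -> [-1, 5, 19, 19]


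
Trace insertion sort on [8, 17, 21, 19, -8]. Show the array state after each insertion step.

First element 8 is already 'sorted'
Insert 17: shifted 0 elements -> [8, 17, 21, 19, -8]
Insert 21: shifted 0 elements -> [8, 17, 21, 19, -8]
Insert 19: shifted 1 elements -> [8, 17, 19, 21, -8]
Insert -8: shifted 4 elements -> [-8, 8, 17, 19, 21]


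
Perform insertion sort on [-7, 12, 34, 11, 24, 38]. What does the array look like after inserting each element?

First element -7 is already 'sorted'
Insert 12: shifted 0 elements -> [-7, 12, 34, 11, 24, 38]
Insert 34: shifted 0 elements -> [-7, 12, 34, 11, 24, 38]
Insert 11: shifted 2 elements -> [-7, 11, 12, 34, 24, 38]
Insert 24: shifted 1 elements -> [-7, 11, 12, 24, 34, 38]
Insert 38: shifted 0 elements -> [-7, 11, 12, 24, 34, 38]


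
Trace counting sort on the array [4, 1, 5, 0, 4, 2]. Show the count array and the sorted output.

Count array: [1, 1, 1, 0, 2, 1]
(count[i] = number of elements equal to i)
Cumulative count: [1, 2, 3, 3, 5, 6]
Sorted: [0, 1, 2, 4, 4, 5]


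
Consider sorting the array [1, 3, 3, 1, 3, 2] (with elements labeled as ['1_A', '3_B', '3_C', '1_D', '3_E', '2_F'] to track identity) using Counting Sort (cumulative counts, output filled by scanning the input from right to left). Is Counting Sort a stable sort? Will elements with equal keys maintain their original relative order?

Trace Counting Sort on the labeled array (the key is the number; the letter only tracks identity):
  Counts for values 0..3: [0, 2, 1, 3]
  Cumulative counts: [0, 2, 3, 6]
  Scan right to left: place 2_F at output index 2
  Scan right to left: place 3_E at output index 5
  Scan right to left: place 1_D at output index 1
  Scan right to left: place 3_C at output index 4
  Scan right to left: place 3_B at output index 3
  Scan right to left: place 1_A at output index 0
  Output: [1_A, 1_D, 2_F, 3_B, 3_C, 3_E]
Equal keys:
  value 1: originally 1_A, 1_D; after sorting 1_A, 1_D -> order preserved
  value 3: originally 3_B, 3_C, 3_E; after sorting 3_B, 3_C, 3_E -> order preserved
All equal keys kept their original relative order. Counting Sort is stable: scanning the input right to left with decreasing cumulative counts places later duplicates at later output positions.
Answer: Stable


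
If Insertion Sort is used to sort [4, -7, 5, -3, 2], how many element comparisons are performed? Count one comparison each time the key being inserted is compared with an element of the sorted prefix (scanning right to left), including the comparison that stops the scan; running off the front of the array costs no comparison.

Insert -7: 4 > -7 (shift), reached front = 1 comparison(s) -> [-7, 4, 5, -3, 2]
Insert 5: 4 <= 5 (stop) = 1 comparison(s) -> [-7, 4, 5, -3, 2]
Insert -3: 5 > -3 (shift), 4 > -3 (shift), -7 <= -3 (stop) = 3 comparison(s) -> [-7, -3, 4, 5, 2]
Insert 2: 5 > 2 (shift), 4 > 2 (shift), -3 <= 2 (stop) = 3 comparison(s) -> [-7, -3, 2, 4, 5]
Total comparisons: 1 + 1 + 3 + 3 = 8


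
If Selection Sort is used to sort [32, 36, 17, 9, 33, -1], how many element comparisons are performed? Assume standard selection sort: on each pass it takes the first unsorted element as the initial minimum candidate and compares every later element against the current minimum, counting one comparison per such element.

Pass 1: scan indices 1..5 for the minimum = 5 comparison(s); min is -1, place at index 0 -> [-1, 36, 17, 9, 33, 32]
Pass 2: scan indices 2..5 for the minimum = 4 comparison(s); min is 9, place at index 1 -> [-1, 9, 17, 36, 33, 32]
Pass 3: scan indices 3..5 for the minimum = 3 comparison(s); min is 17, place at index 2 -> [-1, 9, 17, 36, 33, 32]
Pass 4: scan indices 4..5 for the minimum = 2 comparison(s); min is 32, place at index 3 -> [-1, 9, 17, 32, 33, 36]
Pass 5: scan indices 5..5 for the minimum = 1 comparison(s); min is 33, place at index 4 -> [-1, 9, 17, 32, 33, 36]
Selection sort always scans the whole unsorted suffix, so the count is (n-1) + (n-2) + ... + 1 = n(n-1)/2 = 6*5/2 = 15 regardless of the input order.
Total comparisons: 5 + 4 + 3 + 2 + 1 = 15


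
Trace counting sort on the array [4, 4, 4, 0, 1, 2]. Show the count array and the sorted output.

Count array: [1, 1, 1, 0, 3]
(count[i] = number of elements equal to i)
Cumulative count: [1, 2, 3, 3, 6]
Sorted: [0, 1, 2, 4, 4, 4]


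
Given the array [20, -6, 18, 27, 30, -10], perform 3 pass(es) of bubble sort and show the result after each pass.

After pass 1: [-6, 18, 20, 27, -10, 30] (3 swaps)
After pass 2: [-6, 18, 20, -10, 27, 30] (1 swaps)
After pass 3: [-6, 18, -10, 20, 27, 30] (1 swaps)
Total swaps: 5


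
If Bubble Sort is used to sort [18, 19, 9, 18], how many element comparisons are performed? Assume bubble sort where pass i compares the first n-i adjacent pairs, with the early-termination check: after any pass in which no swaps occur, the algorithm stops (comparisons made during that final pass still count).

Pass 1: compare adjacent pairs (0,1)..(2,3) = 3 comparison(s), 2 swap(s) -> [18, 9, 18, 19]
Pass 2: compare adjacent pairs (0,1)..(1,2) = 2 comparison(s), 1 swap(s) -> [9, 18, 18, 19]
Pass 3: compare adjacent pairs (0,1)..(0,1) = 1 comparison(s), 0 swap(s) -> [9, 18, 18, 19]
No swaps in this pass, so bubble sort stops here.
Total comparisons: 3 + 2 + 1 = 6


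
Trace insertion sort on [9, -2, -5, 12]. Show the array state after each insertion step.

First element 9 is already 'sorted'
Insert -2: shifted 1 elements -> [-2, 9, -5, 12]
Insert -5: shifted 2 elements -> [-5, -2, 9, 12]
Insert 12: shifted 0 elements -> [-5, -2, 9, 12]


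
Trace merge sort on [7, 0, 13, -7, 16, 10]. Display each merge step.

Divide and conquer:
  Merge [0] + [13] -> [0, 13]
  Merge [7] + [0, 13] -> [0, 7, 13]
  Merge [16] + [10] -> [10, 16]
  Merge [-7] + [10, 16] -> [-7, 10, 16]
  Merge [0, 7, 13] + [-7, 10, 16] -> [-7, 0, 7, 10, 13, 16]


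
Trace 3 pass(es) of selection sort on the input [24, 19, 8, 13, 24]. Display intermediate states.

Pass 1: Select minimum 8 at index 2, swap -> [8, 19, 24, 13, 24]
Pass 2: Select minimum 13 at index 3, swap -> [8, 13, 24, 19, 24]
Pass 3: Select minimum 19 at index 3, swap -> [8, 13, 19, 24, 24]


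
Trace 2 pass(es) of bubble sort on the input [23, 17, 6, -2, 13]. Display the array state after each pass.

After pass 1: [17, 6, -2, 13, 23] (4 swaps)
After pass 2: [6, -2, 13, 17, 23] (3 swaps)
Total swaps: 7


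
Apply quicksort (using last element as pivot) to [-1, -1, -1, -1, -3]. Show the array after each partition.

Partition 1: pivot=-3 at index 0 -> [-3, -1, -1, -1, -1]
Partition 2: pivot=-1 at index 4 -> [-3, -1, -1, -1, -1]
Partition 3: pivot=-1 at index 3 -> [-3, -1, -1, -1, -1]
Partition 4: pivot=-1 at index 2 -> [-3, -1, -1, -1, -1]


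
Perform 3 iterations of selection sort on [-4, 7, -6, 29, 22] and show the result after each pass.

Pass 1: Select minimum -6 at index 2, swap -> [-6, 7, -4, 29, 22]
Pass 2: Select minimum -4 at index 2, swap -> [-6, -4, 7, 29, 22]
Pass 3: Select minimum 7 at index 2, swap -> [-6, -4, 7, 29, 22]


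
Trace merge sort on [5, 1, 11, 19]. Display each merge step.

Divide and conquer:
  Merge [5] + [1] -> [1, 5]
  Merge [11] + [19] -> [11, 19]
  Merge [1, 5] + [11, 19] -> [1, 5, 11, 19]


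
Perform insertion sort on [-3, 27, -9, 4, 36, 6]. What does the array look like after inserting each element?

First element -3 is already 'sorted'
Insert 27: shifted 0 elements -> [-3, 27, -9, 4, 36, 6]
Insert -9: shifted 2 elements -> [-9, -3, 27, 4, 36, 6]
Insert 4: shifted 1 elements -> [-9, -3, 4, 27, 36, 6]
Insert 36: shifted 0 elements -> [-9, -3, 4, 27, 36, 6]
Insert 6: shifted 2 elements -> [-9, -3, 4, 6, 27, 36]


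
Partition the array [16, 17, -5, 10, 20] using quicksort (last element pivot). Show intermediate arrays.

Partition 1: pivot=20 at index 4 -> [16, 17, -5, 10, 20]
Partition 2: pivot=10 at index 1 -> [-5, 10, 16, 17, 20]
Partition 3: pivot=17 at index 3 -> [-5, 10, 16, 17, 20]


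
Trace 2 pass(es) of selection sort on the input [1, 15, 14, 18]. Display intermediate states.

Pass 1: Select minimum 1 at index 0, swap -> [1, 15, 14, 18]
Pass 2: Select minimum 14 at index 2, swap -> [1, 14, 15, 18]


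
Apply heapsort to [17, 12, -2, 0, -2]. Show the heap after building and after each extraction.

Build heap: [17, 12, -2, 0, -2]
Extract 17: [12, 0, -2, -2, 17]
Extract 12: [0, -2, -2, 12, 17]
Extract 0: [-2, -2, 0, 12, 17]
Extract -2: [-2, -2, 0, 12, 17]


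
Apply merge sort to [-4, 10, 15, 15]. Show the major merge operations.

Divide and conquer:
  Merge [-4] + [10] -> [-4, 10]
  Merge [15] + [15] -> [15, 15]
  Merge [-4, 10] + [15, 15] -> [-4, 10, 15, 15]


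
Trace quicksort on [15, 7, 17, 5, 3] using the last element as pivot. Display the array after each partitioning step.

Partition 1: pivot=3 at index 0 -> [3, 7, 17, 5, 15]
Partition 2: pivot=15 at index 3 -> [3, 7, 5, 15, 17]
Partition 3: pivot=5 at index 1 -> [3, 5, 7, 15, 17]


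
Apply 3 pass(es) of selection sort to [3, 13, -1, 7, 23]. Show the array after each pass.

Pass 1: Select minimum -1 at index 2, swap -> [-1, 13, 3, 7, 23]
Pass 2: Select minimum 3 at index 2, swap -> [-1, 3, 13, 7, 23]
Pass 3: Select minimum 7 at index 3, swap -> [-1, 3, 7, 13, 23]


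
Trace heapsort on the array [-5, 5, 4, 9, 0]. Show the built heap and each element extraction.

Build heap: [9, 5, 4, -5, 0]
Extract 9: [5, 0, 4, -5, 9]
Extract 5: [4, 0, -5, 5, 9]
Extract 4: [0, -5, 4, 5, 9]
Extract 0: [-5, 0, 4, 5, 9]


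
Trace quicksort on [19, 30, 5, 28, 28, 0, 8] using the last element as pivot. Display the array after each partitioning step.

Partition 1: pivot=8 at index 2 -> [5, 0, 8, 28, 28, 30, 19]
Partition 2: pivot=0 at index 0 -> [0, 5, 8, 28, 28, 30, 19]
Partition 3: pivot=19 at index 3 -> [0, 5, 8, 19, 28, 30, 28]
Partition 4: pivot=28 at index 5 -> [0, 5, 8, 19, 28, 28, 30]


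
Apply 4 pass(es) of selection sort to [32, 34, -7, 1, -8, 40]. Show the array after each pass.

Pass 1: Select minimum -8 at index 4, swap -> [-8, 34, -7, 1, 32, 40]
Pass 2: Select minimum -7 at index 2, swap -> [-8, -7, 34, 1, 32, 40]
Pass 3: Select minimum 1 at index 3, swap -> [-8, -7, 1, 34, 32, 40]
Pass 4: Select minimum 32 at index 4, swap -> [-8, -7, 1, 32, 34, 40]


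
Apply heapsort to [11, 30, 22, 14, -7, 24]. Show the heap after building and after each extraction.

Build heap: [30, 14, 24, 11, -7, 22]
Extract 30: [24, 14, 22, 11, -7, 30]
Extract 24: [22, 14, -7, 11, 24, 30]
Extract 22: [14, 11, -7, 22, 24, 30]
Extract 14: [11, -7, 14, 22, 24, 30]
Extract 11: [-7, 11, 14, 22, 24, 30]


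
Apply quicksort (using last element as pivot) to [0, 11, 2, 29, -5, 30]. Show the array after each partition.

Partition 1: pivot=30 at index 5 -> [0, 11, 2, 29, -5, 30]
Partition 2: pivot=-5 at index 0 -> [-5, 11, 2, 29, 0, 30]
Partition 3: pivot=0 at index 1 -> [-5, 0, 2, 29, 11, 30]
Partition 4: pivot=11 at index 3 -> [-5, 0, 2, 11, 29, 30]


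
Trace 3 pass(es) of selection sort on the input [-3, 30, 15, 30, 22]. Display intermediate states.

Pass 1: Select minimum -3 at index 0, swap -> [-3, 30, 15, 30, 22]
Pass 2: Select minimum 15 at index 2, swap -> [-3, 15, 30, 30, 22]
Pass 3: Select minimum 22 at index 4, swap -> [-3, 15, 22, 30, 30]


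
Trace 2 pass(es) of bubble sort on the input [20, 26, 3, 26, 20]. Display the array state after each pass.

After pass 1: [20, 3, 26, 20, 26] (2 swaps)
After pass 2: [3, 20, 20, 26, 26] (2 swaps)
Total swaps: 4


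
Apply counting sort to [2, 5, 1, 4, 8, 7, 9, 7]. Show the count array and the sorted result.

Count array: [0, 1, 1, 0, 1, 1, 0, 2, 1, 1]
(count[i] = number of elements equal to i)
Cumulative count: [0, 1, 2, 2, 3, 4, 4, 6, 7, 8]
Sorted: [1, 2, 4, 5, 7, 7, 8, 9]


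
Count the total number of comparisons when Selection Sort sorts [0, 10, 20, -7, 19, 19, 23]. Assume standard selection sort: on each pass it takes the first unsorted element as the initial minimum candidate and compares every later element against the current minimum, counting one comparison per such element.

Pass 1: scan indices 1..6 for the minimum = 6 comparison(s); min is -7, place at index 0 -> [-7, 10, 20, 0, 19, 19, 23]
Pass 2: scan indices 2..6 for the minimum = 5 comparison(s); min is 0, place at index 1 -> [-7, 0, 20, 10, 19, 19, 23]
Pass 3: scan indices 3..6 for the minimum = 4 comparison(s); min is 10, place at index 2 -> [-7, 0, 10, 20, 19, 19, 23]
Pass 4: scan indices 4..6 for the minimum = 3 comparison(s); min is 19, place at index 3 -> [-7, 0, 10, 19, 20, 19, 23]
Pass 5: scan indices 5..6 for the minimum = 2 comparison(s); min is 19, place at index 4 -> [-7, 0, 10, 19, 19, 20, 23]
Pass 6: scan indices 6..6 for the minimum = 1 comparison(s); min is 20, place at index 5 -> [-7, 0, 10, 19, 19, 20, 23]
Selection sort always scans the whole unsorted suffix, so the count is (n-1) + (n-2) + ... + 1 = n(n-1)/2 = 7*6/2 = 21 regardless of the input order.
Total comparisons: 6 + 5 + 4 + 3 + 2 + 1 = 21


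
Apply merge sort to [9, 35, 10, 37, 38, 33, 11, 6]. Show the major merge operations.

Divide and conquer:
  Merge [9] + [35] -> [9, 35]
  Merge [10] + [37] -> [10, 37]
  Merge [9, 35] + [10, 37] -> [9, 10, 35, 37]
  Merge [38] + [33] -> [33, 38]
  Merge [11] + [6] -> [6, 11]
  Merge [33, 38] + [6, 11] -> [6, 11, 33, 38]
  Merge [9, 10, 35, 37] + [6, 11, 33, 38] -> [6, 9, 10, 11, 33, 35, 37, 38]


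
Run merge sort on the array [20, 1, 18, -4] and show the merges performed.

Divide and conquer:
  Merge [20] + [1] -> [1, 20]
  Merge [18] + [-4] -> [-4, 18]
  Merge [1, 20] + [-4, 18] -> [-4, 1, 18, 20]


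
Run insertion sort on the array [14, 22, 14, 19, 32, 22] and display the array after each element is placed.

First element 14 is already 'sorted'
Insert 22: shifted 0 elements -> [14, 22, 14, 19, 32, 22]
Insert 14: shifted 1 elements -> [14, 14, 22, 19, 32, 22]
Insert 19: shifted 1 elements -> [14, 14, 19, 22, 32, 22]
Insert 32: shifted 0 elements -> [14, 14, 19, 22, 32, 22]
Insert 22: shifted 1 elements -> [14, 14, 19, 22, 22, 32]


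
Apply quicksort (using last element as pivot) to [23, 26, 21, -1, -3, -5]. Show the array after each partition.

Partition 1: pivot=-5 at index 0 -> [-5, 26, 21, -1, -3, 23]
Partition 2: pivot=23 at index 4 -> [-5, 21, -1, -3, 23, 26]
Partition 3: pivot=-3 at index 1 -> [-5, -3, -1, 21, 23, 26]
Partition 4: pivot=21 at index 3 -> [-5, -3, -1, 21, 23, 26]
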